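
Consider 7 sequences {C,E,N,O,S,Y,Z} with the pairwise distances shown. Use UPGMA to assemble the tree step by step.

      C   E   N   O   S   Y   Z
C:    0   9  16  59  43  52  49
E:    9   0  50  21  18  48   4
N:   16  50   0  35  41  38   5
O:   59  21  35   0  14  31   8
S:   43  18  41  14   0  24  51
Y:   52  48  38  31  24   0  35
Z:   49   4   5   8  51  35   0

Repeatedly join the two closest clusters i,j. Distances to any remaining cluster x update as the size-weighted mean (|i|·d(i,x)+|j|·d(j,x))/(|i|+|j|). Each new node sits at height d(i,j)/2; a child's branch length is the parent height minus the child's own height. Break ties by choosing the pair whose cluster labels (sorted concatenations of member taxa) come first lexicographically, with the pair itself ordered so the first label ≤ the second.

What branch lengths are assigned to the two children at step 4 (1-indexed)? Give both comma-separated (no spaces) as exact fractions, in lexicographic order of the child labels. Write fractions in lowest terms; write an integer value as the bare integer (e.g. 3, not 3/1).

iteration 1: select E,Z (d=4); attach at lengths (2, 2); label the merged cluster EZ
  updated: d(C,EZ)=29, d(EZ,N)=55/2, d(EZ,O)=29/2, d(EZ,S)=69/2, d(EZ,Y)=83/2
iteration 2: select O,S (d=14); attach at lengths (7, 7); label the merged cluster OS
  updated: d(C,OS)=51, d(EZ,OS)=49/2, d(N,OS)=38, d(OS,Y)=55/2
iteration 3: select C,N (d=16); attach at lengths (8, 8); label the merged cluster CN
  updated: d(CN,EZ)=113/4, d(CN,OS)=89/2, d(CN,Y)=45
iteration 4: select EZ,OS (d=49/2); attach at lengths (41/4, 21/4); label the merged cluster EOSZ
  updated: d(CN,EOSZ)=291/8, d(EOSZ,Y)=69/2
iteration 5: select EOSZ,Y (d=69/2); attach at lengths (5, 69/4); label the merged cluster EOSYZ
  updated: d(CN,EOSYZ)=381/10
iteration 6: select CN,EOSYZ (d=381/10); attach at lengths (221/20, 9/5); label the merged cluster CENOSYZ
final tree: ((C:8,N:8):221/20,(((E:2,Z:2):41/4,(O:7,S:7):21/4):5,Y:69/4):9/5)
total length: 423/5

41/4,21/4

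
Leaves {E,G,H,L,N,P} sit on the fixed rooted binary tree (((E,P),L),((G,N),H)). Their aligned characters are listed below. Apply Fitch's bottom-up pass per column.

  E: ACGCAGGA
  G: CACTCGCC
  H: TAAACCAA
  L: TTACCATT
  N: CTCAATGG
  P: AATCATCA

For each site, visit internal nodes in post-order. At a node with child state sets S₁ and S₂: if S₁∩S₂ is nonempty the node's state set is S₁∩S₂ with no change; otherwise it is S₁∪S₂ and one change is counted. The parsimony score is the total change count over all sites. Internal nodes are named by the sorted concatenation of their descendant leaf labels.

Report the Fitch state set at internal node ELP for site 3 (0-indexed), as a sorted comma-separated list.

site 0, node EP: E={A} ∩ P={A} → {A} (+0)
site 0, node ELP: EP={A} ∪ L={T} → {A,T} (+1)
site 0, node GN: G={C} ∩ N={C} → {C} (+0)
site 0, node GHN: GN={C} ∪ H={T} → {C,T} (+1)
site 0, node EGHLNP: ELP={A,T} ∩ GHN={C,T} → {T} (+0)
site 1, node EP: E={C} ∪ P={A} → {A,C} (+1)
site 1, node ELP: EP={A,C} ∪ L={T} → {A,C,T} (+1)
site 1, node GN: G={A} ∪ N={T} → {A,T} (+1)
site 1, node GHN: GN={A,T} ∩ H={A} → {A} (+0)
site 1, node EGHLNP: ELP={A,C,T} ∩ GHN={A} → {A} (+0)
site 2, node EP: E={G} ∪ P={T} → {G,T} (+1)
site 2, node ELP: EP={G,T} ∪ L={A} → {A,G,T} (+1)
site 2, node GN: G={C} ∩ N={C} → {C} (+0)
site 2, node GHN: GN={C} ∪ H={A} → {A,C} (+1)
site 2, node EGHLNP: ELP={A,G,T} ∩ GHN={A,C} → {A} (+0)
site 3, node EP: E={C} ∩ P={C} → {C} (+0)
site 3, node ELP: EP={C} ∩ L={C} → {C} (+0)
site 3, node GN: G={T} ∪ N={A} → {A,T} (+1)
site 3, node GHN: GN={A,T} ∩ H={A} → {A} (+0)
site 3, node EGHLNP: ELP={C} ∪ GHN={A} → {A,C} (+1)
site 4, node EP: E={A} ∩ P={A} → {A} (+0)
site 4, node ELP: EP={A} ∪ L={C} → {A,C} (+1)
site 4, node GN: G={C} ∪ N={A} → {A,C} (+1)
site 4, node GHN: GN={A,C} ∩ H={C} → {C} (+0)
site 4, node EGHLNP: ELP={A,C} ∩ GHN={C} → {C} (+0)
site 5, node EP: E={G} ∪ P={T} → {G,T} (+1)
site 5, node ELP: EP={G,T} ∪ L={A} → {A,G,T} (+1)
site 5, node GN: G={G} ∪ N={T} → {G,T} (+1)
site 5, node GHN: GN={G,T} ∪ H={C} → {C,G,T} (+1)
site 5, node EGHLNP: ELP={A,G,T} ∩ GHN={C,G,T} → {G,T} (+0)
site 6, node EP: E={G} ∪ P={C} → {C,G} (+1)
site 6, node ELP: EP={C,G} ∪ L={T} → {C,G,T} (+1)
site 6, node GN: G={C} ∪ N={G} → {C,G} (+1)
site 6, node GHN: GN={C,G} ∪ H={A} → {A,C,G} (+1)
site 6, node EGHLNP: ELP={C,G,T} ∩ GHN={A,C,G} → {C,G} (+0)
site 7, node EP: E={A} ∩ P={A} → {A} (+0)
site 7, node ELP: EP={A} ∪ L={T} → {A,T} (+1)
site 7, node GN: G={C} ∪ N={G} → {C,G} (+1)
site 7, node GHN: GN={C,G} ∪ H={A} → {A,C,G} (+1)
site 7, node EGHLNP: ELP={A,T} ∩ GHN={A,C,G} → {A} (+0)
per-site changes: [2, 3, 3, 2, 2, 4, 4, 3]; total = 23

C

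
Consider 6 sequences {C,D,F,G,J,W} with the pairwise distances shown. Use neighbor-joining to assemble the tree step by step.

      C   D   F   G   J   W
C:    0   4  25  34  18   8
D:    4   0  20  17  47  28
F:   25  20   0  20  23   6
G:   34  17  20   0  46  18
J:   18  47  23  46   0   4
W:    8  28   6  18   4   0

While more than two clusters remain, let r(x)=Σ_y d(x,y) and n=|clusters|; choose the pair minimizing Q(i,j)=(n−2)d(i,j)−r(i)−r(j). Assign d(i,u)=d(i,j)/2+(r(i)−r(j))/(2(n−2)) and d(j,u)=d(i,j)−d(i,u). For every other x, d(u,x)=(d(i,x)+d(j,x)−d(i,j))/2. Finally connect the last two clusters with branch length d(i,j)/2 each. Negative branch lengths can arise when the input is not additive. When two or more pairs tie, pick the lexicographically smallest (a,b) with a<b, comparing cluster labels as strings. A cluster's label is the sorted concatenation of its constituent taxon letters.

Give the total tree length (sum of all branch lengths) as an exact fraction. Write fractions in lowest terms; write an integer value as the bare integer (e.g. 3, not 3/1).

iteration 1: select C,D (d=4, Q=-189); attach at lengths (-11/8, 43/8); label the merged cluster CD
  updated: d(CD,F)=41/2, d(CD,G)=47/2, d(CD,J)=61/2, d(CD,W)=16
iteration 2: select J,W (d=4, Q=-271/2); attach at lengths (143/12, -95/12); label the merged cluster JW
  updated: d(CD,JW)=85/4, d(F,JW)=25/2, d(G,JW)=30
iteration 3: select CD,G (d=47/2, Q=-367/4); attach at lengths (155/16, 221/16); label the merged cluster CDG
  updated: d(CDG,F)=17/2, d(CDG,JW)=111/8
iteration 4: select CDG,F (d=17/2, Q=-279/8); attach at lengths (79/16, 57/16); label the merged cluster CDFG
  updated: d(CDFG,JW)=143/16
iteration 5: select CDFG,JW (d=143/16); attach at lengths (143/32, 143/32); label the merged cluster CDFGJW
final tree: ((((C:-11/8,D:43/8):155/16,G:221/16):79/16,F:57/16):143/32,(J:143/12,W:-95/12):143/32)
total length: 783/16

783/16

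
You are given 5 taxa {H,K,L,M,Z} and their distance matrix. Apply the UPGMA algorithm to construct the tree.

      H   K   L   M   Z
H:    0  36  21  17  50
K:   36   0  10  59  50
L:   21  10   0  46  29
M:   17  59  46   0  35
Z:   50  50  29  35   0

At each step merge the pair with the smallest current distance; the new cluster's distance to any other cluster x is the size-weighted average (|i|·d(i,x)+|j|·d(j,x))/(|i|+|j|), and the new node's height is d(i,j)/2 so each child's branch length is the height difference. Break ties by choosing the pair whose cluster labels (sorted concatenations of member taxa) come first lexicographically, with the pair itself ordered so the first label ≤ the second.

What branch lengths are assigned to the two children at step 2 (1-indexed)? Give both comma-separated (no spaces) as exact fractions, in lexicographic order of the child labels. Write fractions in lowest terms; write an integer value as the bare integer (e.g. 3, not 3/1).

1. join K+L (d=10) ⇒ KL; edges |K|=5, |L|=5
  updated: d(H,KL)=57/2, d(KL,M)=105/2, d(KL,Z)=79/2
2. join H+M (d=17) ⇒ HM; edges |H|=17/2, |M|=17/2
  updated: d(HM,KL)=81/2, d(HM,Z)=85/2
3. join KL+Z (d=79/2) ⇒ KLZ; edges |KL|=59/4, |Z|=79/4
  updated: d(HM,KLZ)=247/6
4. join HM+KLZ (d=247/6) ⇒ HKLMZ; edges |HM|=145/12, |KLZ|=5/6
final tree: ((H:17/2,M:17/2):145/12,((K:5,L:5):59/4,Z:79/4):5/6)
total length: 893/12

17/2,17/2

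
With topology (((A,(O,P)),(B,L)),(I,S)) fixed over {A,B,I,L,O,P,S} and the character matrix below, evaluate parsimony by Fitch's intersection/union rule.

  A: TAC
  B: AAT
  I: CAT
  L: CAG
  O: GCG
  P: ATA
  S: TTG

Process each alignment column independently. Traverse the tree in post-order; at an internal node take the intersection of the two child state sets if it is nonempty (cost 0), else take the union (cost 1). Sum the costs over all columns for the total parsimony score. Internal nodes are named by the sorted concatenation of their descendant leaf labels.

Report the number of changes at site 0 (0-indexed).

site 0, node OP: O={G} ∪ P={A} → {A,G} (+1)
site 0, node AOP: A={T} ∪ OP={A,G} → {A,G,T} (+1)
site 0, node BL: B={A} ∪ L={C} → {A,C} (+1)
site 0, node ABLOP: AOP={A,G,T} ∩ BL={A,C} → {A} (+0)
site 0, node IS: I={C} ∪ S={T} → {C,T} (+1)
site 0, node ABILOPS: ABLOP={A} ∪ IS={C,T} → {A,C,T} (+1)
site 1, node OP: O={C} ∪ P={T} → {C,T} (+1)
site 1, node AOP: A={A} ∪ OP={C,T} → {A,C,T} (+1)
site 1, node BL: B={A} ∩ L={A} → {A} (+0)
site 1, node ABLOP: AOP={A,C,T} ∩ BL={A} → {A} (+0)
site 1, node IS: I={A} ∪ S={T} → {A,T} (+1)
site 1, node ABILOPS: ABLOP={A} ∩ IS={A,T} → {A} (+0)
site 2, node OP: O={G} ∪ P={A} → {A,G} (+1)
site 2, node AOP: A={C} ∪ OP={A,G} → {A,C,G} (+1)
site 2, node BL: B={T} ∪ L={G} → {G,T} (+1)
site 2, node ABLOP: AOP={A,C,G} ∩ BL={G,T} → {G} (+0)
site 2, node IS: I={T} ∪ S={G} → {G,T} (+1)
site 2, node ABILOPS: ABLOP={G} ∩ IS={G,T} → {G} (+0)
per-site changes: [5, 3, 4]; total = 12

5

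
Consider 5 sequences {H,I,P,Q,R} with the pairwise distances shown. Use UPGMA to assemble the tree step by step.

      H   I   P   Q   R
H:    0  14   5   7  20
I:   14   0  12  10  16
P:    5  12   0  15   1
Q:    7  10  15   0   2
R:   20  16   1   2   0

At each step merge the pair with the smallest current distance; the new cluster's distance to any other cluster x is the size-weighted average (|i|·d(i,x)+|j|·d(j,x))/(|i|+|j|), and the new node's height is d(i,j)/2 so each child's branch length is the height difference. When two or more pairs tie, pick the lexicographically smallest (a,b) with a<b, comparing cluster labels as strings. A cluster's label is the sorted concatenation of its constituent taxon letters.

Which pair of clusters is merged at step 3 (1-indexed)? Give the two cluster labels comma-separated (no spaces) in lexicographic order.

iteration 1: select P,R (d=1); attach at lengths (1/2, 1/2); label the merged cluster PR
  updated: d(H,PR)=25/2, d(I,PR)=14, d(PR,Q)=17/2
iteration 2: select H,Q (d=7); attach at lengths (7/2, 7/2); label the merged cluster HQ
  updated: d(HQ,I)=12, d(HQ,PR)=21/2
iteration 3: select HQ,PR (d=21/2); attach at lengths (7/4, 19/4); label the merged cluster HPQR
  updated: d(HPQR,I)=13
iteration 4: select HPQR,I (d=13); attach at lengths (5/4, 13/2); label the merged cluster HIPQR
final tree: (((H:7/2,Q:7/2):7/4,(P:1/2,R:1/2):19/4):5/4,I:13/2)
total length: 89/4

HQ,PR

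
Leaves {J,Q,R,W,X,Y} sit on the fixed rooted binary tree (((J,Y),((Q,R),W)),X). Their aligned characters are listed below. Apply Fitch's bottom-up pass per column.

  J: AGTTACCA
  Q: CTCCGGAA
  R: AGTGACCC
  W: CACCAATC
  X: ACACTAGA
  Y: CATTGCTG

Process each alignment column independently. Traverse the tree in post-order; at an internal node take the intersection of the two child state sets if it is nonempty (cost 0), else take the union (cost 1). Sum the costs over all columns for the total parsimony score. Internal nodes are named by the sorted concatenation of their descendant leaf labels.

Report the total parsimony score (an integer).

site 0, node JY: J={A} ∪ Y={C} → {A,C} (+1)
site 0, node QR: Q={C} ∪ R={A} → {A,C} (+1)
site 0, node QRW: QR={A,C} ∩ W={C} → {C} (+0)
site 0, node JQRWY: JY={A,C} ∩ QRW={C} → {C} (+0)
site 0, node JQRWXY: JQRWY={C} ∪ X={A} → {A,C} (+1)
site 1, node JY: J={G} ∪ Y={A} → {A,G} (+1)
site 1, node QR: Q={T} ∪ R={G} → {G,T} (+1)
site 1, node QRW: QR={G,T} ∪ W={A} → {A,G,T} (+1)
site 1, node JQRWY: JY={A,G} ∩ QRW={A,G,T} → {A,G} (+0)
site 1, node JQRWXY: JQRWY={A,G} ∪ X={C} → {A,C,G} (+1)
site 2, node JY: J={T} ∩ Y={T} → {T} (+0)
site 2, node QR: Q={C} ∪ R={T} → {C,T} (+1)
site 2, node QRW: QR={C,T} ∩ W={C} → {C} (+0)
site 2, node JQRWY: JY={T} ∪ QRW={C} → {C,T} (+1)
site 2, node JQRWXY: JQRWY={C,T} ∪ X={A} → {A,C,T} (+1)
site 3, node JY: J={T} ∩ Y={T} → {T} (+0)
site 3, node QR: Q={C} ∪ R={G} → {C,G} (+1)
site 3, node QRW: QR={C,G} ∩ W={C} → {C} (+0)
site 3, node JQRWY: JY={T} ∪ QRW={C} → {C,T} (+1)
site 3, node JQRWXY: JQRWY={C,T} ∩ X={C} → {C} (+0)
site 4, node JY: J={A} ∪ Y={G} → {A,G} (+1)
site 4, node QR: Q={G} ∪ R={A} → {A,G} (+1)
site 4, node QRW: QR={A,G} ∩ W={A} → {A} (+0)
site 4, node JQRWY: JY={A,G} ∩ QRW={A} → {A} (+0)
site 4, node JQRWXY: JQRWY={A} ∪ X={T} → {A,T} (+1)
site 5, node JY: J={C} ∩ Y={C} → {C} (+0)
site 5, node QR: Q={G} ∪ R={C} → {C,G} (+1)
site 5, node QRW: QR={C,G} ∪ W={A} → {A,C,G} (+1)
site 5, node JQRWY: JY={C} ∩ QRW={A,C,G} → {C} (+0)
site 5, node JQRWXY: JQRWY={C} ∪ X={A} → {A,C} (+1)
site 6, node JY: J={C} ∪ Y={T} → {C,T} (+1)
site 6, node QR: Q={A} ∪ R={C} → {A,C} (+1)
site 6, node QRW: QR={A,C} ∪ W={T} → {A,C,T} (+1)
site 6, node JQRWY: JY={C,T} ∩ QRW={A,C,T} → {C,T} (+0)
site 6, node JQRWXY: JQRWY={C,T} ∪ X={G} → {C,G,T} (+1)
site 7, node JY: J={A} ∪ Y={G} → {A,G} (+1)
site 7, node QR: Q={A} ∪ R={C} → {A,C} (+1)
site 7, node QRW: QR={A,C} ∩ W={C} → {C} (+0)
site 7, node JQRWY: JY={A,G} ∪ QRW={C} → {A,C,G} (+1)
site 7, node JQRWXY: JQRWY={A,C,G} ∩ X={A} → {A} (+0)
per-site changes: [3, 4, 3, 2, 3, 3, 4, 3]; total = 25

25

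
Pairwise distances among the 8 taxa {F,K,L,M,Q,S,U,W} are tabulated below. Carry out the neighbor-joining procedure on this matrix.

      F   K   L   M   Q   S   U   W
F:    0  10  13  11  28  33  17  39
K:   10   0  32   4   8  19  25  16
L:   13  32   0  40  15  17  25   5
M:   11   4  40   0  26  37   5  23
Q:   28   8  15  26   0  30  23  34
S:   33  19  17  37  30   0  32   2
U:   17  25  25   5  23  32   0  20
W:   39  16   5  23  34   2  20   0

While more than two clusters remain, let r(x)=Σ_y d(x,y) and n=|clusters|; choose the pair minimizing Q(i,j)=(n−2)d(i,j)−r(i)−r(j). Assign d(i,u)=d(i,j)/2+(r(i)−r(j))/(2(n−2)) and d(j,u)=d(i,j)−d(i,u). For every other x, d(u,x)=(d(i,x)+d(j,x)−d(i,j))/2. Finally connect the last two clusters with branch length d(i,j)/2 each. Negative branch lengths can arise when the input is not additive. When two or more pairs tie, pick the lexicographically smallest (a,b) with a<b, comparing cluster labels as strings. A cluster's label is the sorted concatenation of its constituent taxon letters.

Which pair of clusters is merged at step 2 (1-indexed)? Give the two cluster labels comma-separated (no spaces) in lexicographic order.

L,SW

1. join S+W (d=2, Q=-297) ⇒ SW; edges |S|=43/12, |W|=-19/12
  updated: d(F,SW)=35, d(K,SW)=33/2, d(L,SW)=10, d(M,SW)=29, d(Q,SW)=31, d(SW,U)=25
2. join L+SW (d=10, Q=-463/2) ⇒ LSW; edges |L|=77/20, |SW|=123/20
  updated: d(F,LSW)=19, d(K,LSW)=77/4, d(LSW,M)=59/2, d(LSW,Q)=18, d(LSW,U)=20
3. join M+U (d=5, Q=-291/2) ⇒ MU; edges |M|=11/16, |U|=69/16
  updated: d(F,MU)=23/2, d(K,MU)=12, d(LSW,MU)=89/4, d(MU,Q)=22
4. join F+MU (d=23/2, Q=-407/4) ⇒ FMU; edges |F|=47/8, |MU|=45/8
  updated: d(FMU,K)=21/4, d(FMU,LSW)=119/8, d(FMU,Q)=77/4
5. join FMU+LSW (d=119/8, Q=-247/4) ⇒ FLMSUW; edges |FMU|=17/4, |LSW|=85/8
  updated: d(FLMSUW,K)=77/16, d(FLMSUW,Q)=179/16
6. join FLMSUW+K (d=77/16, Q=-24) ⇒ FKLMSUW; edges |FLMSUW|=4, |K|=13/16
  updated: d(FKLMSUW,Q)=115/16
7. join FKLMSUW+Q (d=115/16) ⇒ FKLMQSUW; edges |FKLMSUW|=115/32, |Q|=115/32
final tree: ((((F:47/8,(M:11/16,U:69/16):45/8):17/4,(L:77/20,(S:43/12,W:-19/12):123/20):85/8):4,K:13/16):115/32,Q:115/32)
total length: 443/8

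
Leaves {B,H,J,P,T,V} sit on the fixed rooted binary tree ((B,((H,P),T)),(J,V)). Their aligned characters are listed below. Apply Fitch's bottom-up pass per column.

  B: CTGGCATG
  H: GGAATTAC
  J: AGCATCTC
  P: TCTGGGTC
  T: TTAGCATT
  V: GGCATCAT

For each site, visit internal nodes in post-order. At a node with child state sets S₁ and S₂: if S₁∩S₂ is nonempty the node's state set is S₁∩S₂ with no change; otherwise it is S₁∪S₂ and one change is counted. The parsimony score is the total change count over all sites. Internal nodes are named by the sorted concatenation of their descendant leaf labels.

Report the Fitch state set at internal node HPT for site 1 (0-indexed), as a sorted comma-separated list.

C,G,T

[col 0] HP: children H:{G}, P:{T} ∪→ {G,T}; cost 1
[col 0] HPT: children HP:{G,T}, T:{T} ∩→ {T}; cost 0
[col 0] BHPT: children B:{C}, HPT:{T} ∪→ {C,T}; cost 1
[col 0] JV: children J:{A}, V:{G} ∪→ {A,G}; cost 1
[col 0] BHJPTV: children BHPT:{C,T}, JV:{A,G} ∪→ {A,C,G,T}; cost 1
[col 1] HP: children H:{G}, P:{C} ∪→ {C,G}; cost 1
[col 1] HPT: children HP:{C,G}, T:{T} ∪→ {C,G,T}; cost 1
[col 1] BHPT: children B:{T}, HPT:{C,G,T} ∩→ {T}; cost 0
[col 1] JV: children J:{G}, V:{G} ∩→ {G}; cost 0
[col 1] BHJPTV: children BHPT:{T}, JV:{G} ∪→ {G,T}; cost 1
[col 2] HP: children H:{A}, P:{T} ∪→ {A,T}; cost 1
[col 2] HPT: children HP:{A,T}, T:{A} ∩→ {A}; cost 0
[col 2] BHPT: children B:{G}, HPT:{A} ∪→ {A,G}; cost 1
[col 2] JV: children J:{C}, V:{C} ∩→ {C}; cost 0
[col 2] BHJPTV: children BHPT:{A,G}, JV:{C} ∪→ {A,C,G}; cost 1
[col 3] HP: children H:{A}, P:{G} ∪→ {A,G}; cost 1
[col 3] HPT: children HP:{A,G}, T:{G} ∩→ {G}; cost 0
[col 3] BHPT: children B:{G}, HPT:{G} ∩→ {G}; cost 0
[col 3] JV: children J:{A}, V:{A} ∩→ {A}; cost 0
[col 3] BHJPTV: children BHPT:{G}, JV:{A} ∪→ {A,G}; cost 1
[col 4] HP: children H:{T}, P:{G} ∪→ {G,T}; cost 1
[col 4] HPT: children HP:{G,T}, T:{C} ∪→ {C,G,T}; cost 1
[col 4] BHPT: children B:{C}, HPT:{C,G,T} ∩→ {C}; cost 0
[col 4] JV: children J:{T}, V:{T} ∩→ {T}; cost 0
[col 4] BHJPTV: children BHPT:{C}, JV:{T} ∪→ {C,T}; cost 1
[col 5] HP: children H:{T}, P:{G} ∪→ {G,T}; cost 1
[col 5] HPT: children HP:{G,T}, T:{A} ∪→ {A,G,T}; cost 1
[col 5] BHPT: children B:{A}, HPT:{A,G,T} ∩→ {A}; cost 0
[col 5] JV: children J:{C}, V:{C} ∩→ {C}; cost 0
[col 5] BHJPTV: children BHPT:{A}, JV:{C} ∪→ {A,C}; cost 1
[col 6] HP: children H:{A}, P:{T} ∪→ {A,T}; cost 1
[col 6] HPT: children HP:{A,T}, T:{T} ∩→ {T}; cost 0
[col 6] BHPT: children B:{T}, HPT:{T} ∩→ {T}; cost 0
[col 6] JV: children J:{T}, V:{A} ∪→ {A,T}; cost 1
[col 6] BHJPTV: children BHPT:{T}, JV:{A,T} ∩→ {T}; cost 0
[col 7] HP: children H:{C}, P:{C} ∩→ {C}; cost 0
[col 7] HPT: children HP:{C}, T:{T} ∪→ {C,T}; cost 1
[col 7] BHPT: children B:{G}, HPT:{C,T} ∪→ {C,G,T}; cost 1
[col 7] JV: children J:{C}, V:{T} ∪→ {C,T}; cost 1
[col 7] BHJPTV: children BHPT:{C,G,T}, JV:{C,T} ∩→ {C,T}; cost 0
per-site changes: [4, 3, 3, 2, 3, 3, 2, 3]; total = 23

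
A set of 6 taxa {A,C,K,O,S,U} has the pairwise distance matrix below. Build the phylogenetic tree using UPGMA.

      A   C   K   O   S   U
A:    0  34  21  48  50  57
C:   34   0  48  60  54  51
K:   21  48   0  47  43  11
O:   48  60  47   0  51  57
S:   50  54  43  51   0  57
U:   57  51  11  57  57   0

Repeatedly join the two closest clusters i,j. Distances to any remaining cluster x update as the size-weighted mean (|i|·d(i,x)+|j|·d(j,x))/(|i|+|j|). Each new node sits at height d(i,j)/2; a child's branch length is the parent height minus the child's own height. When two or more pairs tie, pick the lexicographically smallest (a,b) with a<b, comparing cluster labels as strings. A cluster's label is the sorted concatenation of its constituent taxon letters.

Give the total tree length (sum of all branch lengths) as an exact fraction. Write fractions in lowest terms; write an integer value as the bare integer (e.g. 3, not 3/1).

1. join K+U (d=11) ⇒ KU; edges |K|=11/2, |U|=11/2
  updated: d(A,KU)=39, d(C,KU)=99/2, d(KU,O)=52, d(KU,S)=50
2. join A+C (d=34) ⇒ AC; edges |A|=17, |C|=17
  updated: d(AC,KU)=177/4, d(AC,O)=54, d(AC,S)=52
3. join AC+KU (d=177/4) ⇒ ACKU; edges |AC|=41/8, |KU|=133/8
  updated: d(ACKU,O)=53, d(ACKU,S)=51
4. join ACKU+S (d=51) ⇒ ACKSU; edges |ACKU|=27/8, |S|=51/2
  updated: d(ACKSU,O)=263/5
5. join ACKSU+O (d=263/5) ⇒ ACKOSU; edges |ACKSU|=4/5, |O|=263/10
final tree: ((((A:17,C:17):41/8,(K:11/2,U:11/2):133/8):27/8,S:51/2):4/5,O:263/10)
total length: 4909/40

4909/40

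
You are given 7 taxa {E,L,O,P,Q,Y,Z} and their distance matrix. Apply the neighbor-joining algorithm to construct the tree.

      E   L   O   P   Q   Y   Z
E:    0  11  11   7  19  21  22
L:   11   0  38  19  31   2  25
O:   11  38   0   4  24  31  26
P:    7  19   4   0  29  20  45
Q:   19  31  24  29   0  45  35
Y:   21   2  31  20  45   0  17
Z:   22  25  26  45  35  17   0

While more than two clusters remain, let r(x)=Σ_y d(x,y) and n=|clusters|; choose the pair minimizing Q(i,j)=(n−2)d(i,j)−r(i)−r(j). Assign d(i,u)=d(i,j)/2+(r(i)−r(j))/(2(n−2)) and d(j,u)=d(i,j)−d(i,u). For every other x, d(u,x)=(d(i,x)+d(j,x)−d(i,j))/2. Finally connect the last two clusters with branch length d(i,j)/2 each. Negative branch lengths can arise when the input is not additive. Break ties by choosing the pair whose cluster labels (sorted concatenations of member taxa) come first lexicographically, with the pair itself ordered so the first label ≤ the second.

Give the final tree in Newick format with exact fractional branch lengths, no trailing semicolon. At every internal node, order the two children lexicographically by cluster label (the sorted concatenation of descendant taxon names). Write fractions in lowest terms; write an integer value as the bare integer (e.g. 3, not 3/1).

(((E:-7/16,((L:0,Y:2):7,Z:13):143/16):19/16,(O:3/2,P:5/2):119/16):273/32,Q:273/32)

1. join L+Y (d=2, Q=-252) ⇒ LY; edges |L|=0, |Y|=2
  updated: d(E,LY)=15, d(LY,O)=67/2, d(LY,P)=37/2, d(LY,Q)=37, d(LY,Z)=20
2. join LY+Z (d=20, Q=-192) ⇒ LYZ; edges |LY|=7, |Z|=13
  updated: d(E,LYZ)=17/2, d(LYZ,O)=79/4, d(LYZ,P)=87/4, d(LYZ,Q)=26
3. join O+P (d=4, Q=-217/2) ⇒ OP; edges |O|=3/2, |P|=5/2
  updated: d(E,OP)=7, d(LYZ,OP)=75/4, d(OP,Q)=49/2
4. join E+LYZ (d=17/2, Q=-283/4) ⇒ ELYZ; edges |E|=-7/16, |LYZ|=143/16
  updated: d(ELYZ,OP)=69/8, d(ELYZ,Q)=73/4
5. join ELYZ+OP (d=69/8, Q=-411/8) ⇒ ELOPYZ; edges |ELYZ|=19/16, |OP|=119/16
  updated: d(ELOPYZ,Q)=273/16
6. join ELOPYZ+Q (d=273/16) ⇒ ELOPQYZ; edges |ELOPYZ|=273/32, |Q|=273/32
final tree: (((E:-7/16,((L:0,Y:2):7,Z:13):143/16):19/16,(O:3/2,P:5/2):119/16):273/32,Q:273/32)
total length: 963/16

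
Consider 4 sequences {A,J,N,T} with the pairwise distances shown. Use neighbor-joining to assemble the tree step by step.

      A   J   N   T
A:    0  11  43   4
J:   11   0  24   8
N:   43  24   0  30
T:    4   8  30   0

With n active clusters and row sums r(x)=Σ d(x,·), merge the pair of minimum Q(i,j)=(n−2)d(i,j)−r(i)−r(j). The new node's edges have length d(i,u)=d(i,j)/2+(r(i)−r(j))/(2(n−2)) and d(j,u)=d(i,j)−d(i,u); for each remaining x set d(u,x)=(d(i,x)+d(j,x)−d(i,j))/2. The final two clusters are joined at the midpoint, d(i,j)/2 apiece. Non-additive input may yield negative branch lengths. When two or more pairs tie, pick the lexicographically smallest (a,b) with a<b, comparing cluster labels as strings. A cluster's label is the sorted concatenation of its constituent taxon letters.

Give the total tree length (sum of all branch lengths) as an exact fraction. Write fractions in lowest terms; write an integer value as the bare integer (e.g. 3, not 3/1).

37

1. join A+T (d=4, Q=-92) ⇒ AT; edges |A|=6, |T|=-2
  updated: d(AT,J)=15/2, d(AT,N)=69/2
2. join AT+J (d=15/2, Q=-66) ⇒ AJT; edges |AT|=9, |J|=-3/2
  updated: d(AJT,N)=51/2
3. join AJT+N (d=51/2) ⇒ AJNT; edges |AJT|=51/4, |N|=51/4
final tree: (((A:6,T:-2):9,J:-3/2):51/4,N:51/4)
total length: 37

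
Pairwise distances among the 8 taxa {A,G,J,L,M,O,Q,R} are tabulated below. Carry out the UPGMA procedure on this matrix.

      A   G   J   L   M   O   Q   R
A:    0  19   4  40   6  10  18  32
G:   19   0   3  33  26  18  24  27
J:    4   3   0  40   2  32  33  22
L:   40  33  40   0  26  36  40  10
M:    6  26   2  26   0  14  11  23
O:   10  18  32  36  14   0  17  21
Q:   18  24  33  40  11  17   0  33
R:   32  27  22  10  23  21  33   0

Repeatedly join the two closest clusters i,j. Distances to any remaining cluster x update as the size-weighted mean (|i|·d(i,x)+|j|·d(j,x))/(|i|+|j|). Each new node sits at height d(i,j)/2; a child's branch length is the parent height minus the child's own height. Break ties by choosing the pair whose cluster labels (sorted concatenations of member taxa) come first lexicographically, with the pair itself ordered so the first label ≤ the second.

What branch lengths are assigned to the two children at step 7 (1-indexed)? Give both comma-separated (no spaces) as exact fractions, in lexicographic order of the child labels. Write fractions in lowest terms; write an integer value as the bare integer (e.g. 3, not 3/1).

133/24,253/24

1. join J+M (d=2) ⇒ JM; edges |J|=1, |M|=1
  updated: d(A,JM)=5, d(G,JM)=29/2, d(JM,L)=33, d(JM,O)=23, d(JM,Q)=22, d(JM,R)=45/2
2. join A+JM (d=5) ⇒ AJM; edges |A|=5/2, |JM|=3/2
  updated: d(AJM,G)=16, d(AJM,L)=106/3, d(AJM,O)=56/3, d(AJM,Q)=62/3, d(AJM,R)=77/3
3. join L+R (d=10) ⇒ LR; edges |L|=5, |R|=5
  updated: d(AJM,LR)=61/2, d(G,LR)=30, d(LR,O)=57/2, d(LR,Q)=73/2
4. join AJM+G (d=16) ⇒ AGJM; edges |AJM|=11/2, |G|=8
  updated: d(AGJM,LR)=243/8, d(AGJM,O)=37/2, d(AGJM,Q)=43/2
5. join O+Q (d=17) ⇒ OQ; edges |O|=17/2, |Q|=17/2
  updated: d(AGJM,OQ)=20, d(LR,OQ)=65/2
6. join AGJM+OQ (d=20) ⇒ AGJMOQ; edges |AGJM|=2, |OQ|=3/2
  updated: d(AGJMOQ,LR)=373/12
7. join AGJMOQ+LR (d=373/12) ⇒ AGJLMOQR; edges |AGJMOQ|=133/24, |LR|=253/24
final tree: ((((A:5/2,(J:1,M:1):3/2):11/2,G:8):2,(O:17/2,Q:17/2):3/2):133/24,(L:5,R:5):253/24)
total length: 793/12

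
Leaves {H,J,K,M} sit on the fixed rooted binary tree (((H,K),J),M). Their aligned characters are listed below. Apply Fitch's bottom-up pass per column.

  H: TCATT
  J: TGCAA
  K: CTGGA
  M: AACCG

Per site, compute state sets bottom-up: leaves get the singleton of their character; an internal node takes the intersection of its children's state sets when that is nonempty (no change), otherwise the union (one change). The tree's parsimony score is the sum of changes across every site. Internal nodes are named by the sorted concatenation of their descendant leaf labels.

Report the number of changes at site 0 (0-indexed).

HK@0: {T} ∪ {C} = {C,T} (union, +1)
HJK@0: {C,T} ∩ {T} = {T} (intersection, +0)
HJKM@0: {T} ∪ {A} = {A,T} (union, +1)
HK@1: {C} ∪ {T} = {C,T} (union, +1)
HJK@1: {C,T} ∪ {G} = {C,G,T} (union, +1)
HJKM@1: {C,G,T} ∪ {A} = {A,C,G,T} (union, +1)
HK@2: {A} ∪ {G} = {A,G} (union, +1)
HJK@2: {A,G} ∪ {C} = {A,C,G} (union, +1)
HJKM@2: {A,C,G} ∩ {C} = {C} (intersection, +0)
HK@3: {T} ∪ {G} = {G,T} (union, +1)
HJK@3: {G,T} ∪ {A} = {A,G,T} (union, +1)
HJKM@3: {A,G,T} ∪ {C} = {A,C,G,T} (union, +1)
HK@4: {T} ∪ {A} = {A,T} (union, +1)
HJK@4: {A,T} ∩ {A} = {A} (intersection, +0)
HJKM@4: {A} ∪ {G} = {A,G} (union, +1)
per-site changes: [2, 3, 2, 3, 2]; total = 12

2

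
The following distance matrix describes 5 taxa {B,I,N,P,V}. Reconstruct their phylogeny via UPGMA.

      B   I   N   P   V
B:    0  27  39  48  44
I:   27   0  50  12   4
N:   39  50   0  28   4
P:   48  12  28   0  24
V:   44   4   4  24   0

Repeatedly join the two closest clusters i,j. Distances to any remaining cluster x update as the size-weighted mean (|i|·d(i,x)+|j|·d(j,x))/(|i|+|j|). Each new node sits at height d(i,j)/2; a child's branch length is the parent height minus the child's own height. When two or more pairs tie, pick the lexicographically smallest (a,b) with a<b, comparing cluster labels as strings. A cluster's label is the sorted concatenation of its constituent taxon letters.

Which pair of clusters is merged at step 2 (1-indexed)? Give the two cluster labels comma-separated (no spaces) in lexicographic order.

IV,P

1. join I+V (d=4) ⇒ IV; edges |I|=2, |V|=2
  updated: d(B,IV)=71/2, d(IV,N)=27, d(IV,P)=18
2. join IV+P (d=18) ⇒ IPV; edges |IV|=7, |P|=9
  updated: d(B,IPV)=119/3, d(IPV,N)=82/3
3. join IPV+N (d=82/3) ⇒ INPV; edges |IPV|=14/3, |N|=41/3
  updated: d(B,INPV)=79/2
4. join B+INPV (d=79/2) ⇒ BINPV; edges |B|=79/4, |INPV|=73/12
final tree: (B:79/4,(((I:2,V:2):7,P:9):14/3,N:41/3):73/12)
total length: 385/6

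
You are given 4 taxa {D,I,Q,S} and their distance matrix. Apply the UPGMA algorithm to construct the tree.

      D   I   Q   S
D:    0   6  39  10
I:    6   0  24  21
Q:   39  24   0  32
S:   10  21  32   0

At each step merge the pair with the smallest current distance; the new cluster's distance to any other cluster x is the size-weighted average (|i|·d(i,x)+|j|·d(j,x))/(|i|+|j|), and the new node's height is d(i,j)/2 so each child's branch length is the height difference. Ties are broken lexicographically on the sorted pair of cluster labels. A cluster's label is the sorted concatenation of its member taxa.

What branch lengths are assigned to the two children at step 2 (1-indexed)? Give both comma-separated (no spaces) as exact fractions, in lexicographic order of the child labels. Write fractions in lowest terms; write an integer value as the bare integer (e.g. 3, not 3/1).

iteration 1: select D,I (d=6); attach at lengths (3, 3); label the merged cluster DI
  updated: d(DI,Q)=63/2, d(DI,S)=31/2
iteration 2: select DI,S (d=31/2); attach at lengths (19/4, 31/4); label the merged cluster DIS
  updated: d(DIS,Q)=95/3
iteration 3: select DIS,Q (d=95/3); attach at lengths (97/12, 95/6); label the merged cluster DIQS
final tree: (((D:3,I:3):19/4,S:31/4):97/12,Q:95/6)
total length: 509/12

19/4,31/4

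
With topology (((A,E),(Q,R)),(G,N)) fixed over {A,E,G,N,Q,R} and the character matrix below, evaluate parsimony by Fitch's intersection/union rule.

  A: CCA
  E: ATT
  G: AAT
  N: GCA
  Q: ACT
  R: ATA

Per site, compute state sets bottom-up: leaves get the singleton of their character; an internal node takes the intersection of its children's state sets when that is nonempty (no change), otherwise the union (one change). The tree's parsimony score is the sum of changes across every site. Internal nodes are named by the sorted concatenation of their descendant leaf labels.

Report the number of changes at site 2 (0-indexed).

3

[col 0] AE: children A:{C}, E:{A} ∪→ {A,C}; cost 1
[col 0] QR: children Q:{A}, R:{A} ∩→ {A}; cost 0
[col 0] AEQR: children AE:{A,C}, QR:{A} ∩→ {A}; cost 0
[col 0] GN: children G:{A}, N:{G} ∪→ {A,G}; cost 1
[col 0] AEGNQR: children AEQR:{A}, GN:{A,G} ∩→ {A}; cost 0
[col 1] AE: children A:{C}, E:{T} ∪→ {C,T}; cost 1
[col 1] QR: children Q:{C}, R:{T} ∪→ {C,T}; cost 1
[col 1] AEQR: children AE:{C,T}, QR:{C,T} ∩→ {C,T}; cost 0
[col 1] GN: children G:{A}, N:{C} ∪→ {A,C}; cost 1
[col 1] AEGNQR: children AEQR:{C,T}, GN:{A,C} ∩→ {C}; cost 0
[col 2] AE: children A:{A}, E:{T} ∪→ {A,T}; cost 1
[col 2] QR: children Q:{T}, R:{A} ∪→ {A,T}; cost 1
[col 2] AEQR: children AE:{A,T}, QR:{A,T} ∩→ {A,T}; cost 0
[col 2] GN: children G:{T}, N:{A} ∪→ {A,T}; cost 1
[col 2] AEGNQR: children AEQR:{A,T}, GN:{A,T} ∩→ {A,T}; cost 0
per-site changes: [2, 3, 3]; total = 8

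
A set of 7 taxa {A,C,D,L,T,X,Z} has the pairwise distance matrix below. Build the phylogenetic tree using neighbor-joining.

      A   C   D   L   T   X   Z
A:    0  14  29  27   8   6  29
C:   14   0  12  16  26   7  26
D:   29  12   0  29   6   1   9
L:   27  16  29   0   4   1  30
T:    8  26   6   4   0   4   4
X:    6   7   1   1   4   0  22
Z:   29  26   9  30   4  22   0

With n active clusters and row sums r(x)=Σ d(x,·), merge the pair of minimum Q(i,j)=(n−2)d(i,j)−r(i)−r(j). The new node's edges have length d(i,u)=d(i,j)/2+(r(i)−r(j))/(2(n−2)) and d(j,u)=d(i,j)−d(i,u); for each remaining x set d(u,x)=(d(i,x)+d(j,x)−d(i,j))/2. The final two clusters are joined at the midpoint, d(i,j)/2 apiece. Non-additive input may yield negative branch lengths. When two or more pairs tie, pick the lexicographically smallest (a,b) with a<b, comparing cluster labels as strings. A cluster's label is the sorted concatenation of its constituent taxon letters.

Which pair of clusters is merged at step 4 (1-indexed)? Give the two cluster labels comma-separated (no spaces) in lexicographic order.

step 1: merge (D,Z) at d=9, Q=-161; branch lengths D→11/10, Z→79/10; new cluster DZ
  updated: d(A,DZ)=49/2, d(C,DZ)=29/2, d(DZ,L)=25, d(DZ,T)=1/2, d(DZ,X)=7
step 2: merge (DZ,T) at d=1/2, Q=-112; branch lengths DZ→31/8, T→-27/8; new cluster DTZ
  updated: d(A,DTZ)=16, d(C,DTZ)=20, d(DTZ,L)=57/4, d(DTZ,X)=21/4
step 3: merge (A,C) at d=14, Q=-78; branch lengths A→8, C→6; new cluster AC
  updated: d(AC,DTZ)=11, d(AC,L)=29/2, d(AC,X)=-1/2
step 4: merge (AC,DTZ) at d=11, Q=-67/2; branch lengths AC→33/8, DTZ→55/8; new cluster ACDTZ
  updated: d(ACDTZ,L)=71/8, d(ACDTZ,X)=-25/8
step 5: merge (ACDTZ,L) at d=71/8, Q=-27/4; branch lengths ACDTZ→19/8, L→13/2; new cluster ACDLTZ
  updated: d(ACDLTZ,X)=-11/2
step 6: merge (ACDLTZ,X) at d=-11/2; branch lengths ACDLTZ→-11/4, X→-11/4; new cluster ACDLTXZ
final tree: ((((A:8,C:6):33/8,((D:11/10,Z:79/10):31/8,T:-27/8):55/8):19/8,L:13/2):-11/4,X:-11/4)
total length: 303/8

AC,DTZ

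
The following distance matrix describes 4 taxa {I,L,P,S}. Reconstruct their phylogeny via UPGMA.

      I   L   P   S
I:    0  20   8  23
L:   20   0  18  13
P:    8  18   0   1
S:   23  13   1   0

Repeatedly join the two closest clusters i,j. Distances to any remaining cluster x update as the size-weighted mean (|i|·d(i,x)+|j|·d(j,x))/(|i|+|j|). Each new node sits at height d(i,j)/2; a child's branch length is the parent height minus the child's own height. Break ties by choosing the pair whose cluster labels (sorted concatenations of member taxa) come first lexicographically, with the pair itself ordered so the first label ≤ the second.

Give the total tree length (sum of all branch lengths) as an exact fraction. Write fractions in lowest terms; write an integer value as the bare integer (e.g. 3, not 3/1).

101/4

1. join P+S (d=1) ⇒ PS; edges |P|=1/2, |S|=1/2
  updated: d(I,PS)=31/2, d(L,PS)=31/2
2. join I+PS (d=31/2) ⇒ IPS; edges |I|=31/4, |PS|=29/4
  updated: d(IPS,L)=17
3. join IPS+L (d=17) ⇒ ILPS; edges |IPS|=3/4, |L|=17/2
final tree: ((I:31/4,(P:1/2,S:1/2):29/4):3/4,L:17/2)
total length: 101/4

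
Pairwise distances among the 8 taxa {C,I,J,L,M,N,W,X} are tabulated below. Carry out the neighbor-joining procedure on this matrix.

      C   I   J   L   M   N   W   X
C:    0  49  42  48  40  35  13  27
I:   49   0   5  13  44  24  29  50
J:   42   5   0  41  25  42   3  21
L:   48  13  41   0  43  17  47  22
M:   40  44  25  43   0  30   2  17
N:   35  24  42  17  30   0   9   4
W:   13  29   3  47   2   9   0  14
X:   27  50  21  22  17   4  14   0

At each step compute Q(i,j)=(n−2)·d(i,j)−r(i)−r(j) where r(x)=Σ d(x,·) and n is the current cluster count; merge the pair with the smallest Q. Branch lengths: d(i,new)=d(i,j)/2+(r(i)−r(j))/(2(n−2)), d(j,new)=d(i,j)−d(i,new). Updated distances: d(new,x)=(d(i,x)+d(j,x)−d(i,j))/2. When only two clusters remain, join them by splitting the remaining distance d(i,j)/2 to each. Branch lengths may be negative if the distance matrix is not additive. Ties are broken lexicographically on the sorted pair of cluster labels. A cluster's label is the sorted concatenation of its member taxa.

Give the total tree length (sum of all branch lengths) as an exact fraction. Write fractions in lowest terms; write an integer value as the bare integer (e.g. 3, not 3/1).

2543/32

step 1: merge (I,L) at d=13, Q=-367; branch lengths I→61/12, L→95/12; new cluster IL
  updated: d(C,IL)=42, d(IL,J)=33/2, d(IL,M)=37, d(IL,N)=14, d(IL,W)=63/2, d(IL,X)=59/2
step 2: merge (IL,J) at d=33/2, Q=-475/2; branch lengths IL→207/20, J→123/20; new cluster IJL
  updated: d(C,IJL)=135/4, d(IJL,M)=91/4, d(IJL,N)=79/4, d(IJL,W)=9, d(IJL,X)=17
step 3: merge (N,X) at d=4, Q=-643/4; branch lengths N→139/32, X→-11/32; new cluster NX
  updated: d(C,NX)=29, d(IJL,NX)=131/8, d(M,NX)=43/2, d(NX,W)=19/2
step 4: merge (M,W) at d=2, Q=-455/4; branch lengths M→235/24, W→-187/24; new cluster MW
  updated: d(C,MW)=51/2, d(IJL,MW)=119/8, d(MW,NX)=29/2
step 5: merge (C,MW) at d=51/2, Q=-737/8; branch lengths C→675/32, MW→141/32; new cluster CMW
  updated: d(CMW,IJL)=185/16, d(CMW,NX)=9
step 6: merge (CMW,IJL) at d=185/16, Q=-591/16; branch lengths CMW→67/32, IJL→303/32; new cluster CIJLMW
  updated: d(CIJLMW,NX)=221/32
step 7: merge (CIJLMW,NX) at d=221/32; branch lengths CIJLMW→221/64, NX→221/64; new cluster CIJLMNWX
final tree: (((C:675/32,(M:235/24,W:-187/24):141/32):67/32,((I:61/12,L:95/12):207/20,J:123/20):303/32):221/64,(N:139/32,X:-11/32):221/64)
total length: 2543/32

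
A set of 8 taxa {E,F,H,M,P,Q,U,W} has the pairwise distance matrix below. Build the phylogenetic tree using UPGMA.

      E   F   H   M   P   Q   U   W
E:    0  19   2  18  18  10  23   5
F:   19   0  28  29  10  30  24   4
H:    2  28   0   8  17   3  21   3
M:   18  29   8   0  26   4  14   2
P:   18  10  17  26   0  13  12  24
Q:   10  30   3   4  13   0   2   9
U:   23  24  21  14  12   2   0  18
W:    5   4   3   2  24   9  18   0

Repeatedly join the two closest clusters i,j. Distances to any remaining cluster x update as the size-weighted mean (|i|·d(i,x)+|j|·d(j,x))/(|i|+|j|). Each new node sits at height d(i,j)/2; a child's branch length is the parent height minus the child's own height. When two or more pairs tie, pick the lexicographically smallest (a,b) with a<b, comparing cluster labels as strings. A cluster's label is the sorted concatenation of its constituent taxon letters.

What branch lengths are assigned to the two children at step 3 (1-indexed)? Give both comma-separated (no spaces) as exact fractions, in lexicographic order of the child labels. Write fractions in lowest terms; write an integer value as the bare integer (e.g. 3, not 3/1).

1,1

iteration 1: select E,H (d=2); attach at lengths (1, 1); label the merged cluster EH
  updated: d(EH,F)=47/2, d(EH,M)=13, d(EH,P)=35/2, d(EH,Q)=13/2, d(EH,U)=22, d(EH,W)=4
iteration 2: select M,W (d=2); attach at lengths (1, 1); label the merged cluster MW
  updated: d(EH,MW)=17/2, d(F,MW)=33/2, d(MW,P)=25, d(MW,Q)=13/2, d(MW,U)=16
iteration 3: select Q,U (d=2); attach at lengths (1, 1); label the merged cluster QU
  updated: d(EH,QU)=57/4, d(F,QU)=27, d(MW,QU)=45/4, d(P,QU)=25/2
iteration 4: select EH,MW (d=17/2); attach at lengths (13/4, 13/4); label the merged cluster EHMW
  updated: d(EHMW,F)=20, d(EHMW,P)=85/4, d(EHMW,QU)=51/4
iteration 5: select F,P (d=10); attach at lengths (5, 5); label the merged cluster FP
  updated: d(EHMW,FP)=165/8, d(FP,QU)=79/4
iteration 6: select EHMW,QU (d=51/4); attach at lengths (17/8, 43/8); label the merged cluster EHMQUW
  updated: d(EHMQUW,FP)=61/3
iteration 7: select EHMQUW,FP (d=61/3); attach at lengths (91/24, 31/6); label the merged cluster EFHMPQUW
final tree: ((((E:1,H:1):13/4,(M:1,W:1):13/4):17/8,(Q:1,U:1):43/8):91/24,(F:5,P:5):31/6)
total length: 935/24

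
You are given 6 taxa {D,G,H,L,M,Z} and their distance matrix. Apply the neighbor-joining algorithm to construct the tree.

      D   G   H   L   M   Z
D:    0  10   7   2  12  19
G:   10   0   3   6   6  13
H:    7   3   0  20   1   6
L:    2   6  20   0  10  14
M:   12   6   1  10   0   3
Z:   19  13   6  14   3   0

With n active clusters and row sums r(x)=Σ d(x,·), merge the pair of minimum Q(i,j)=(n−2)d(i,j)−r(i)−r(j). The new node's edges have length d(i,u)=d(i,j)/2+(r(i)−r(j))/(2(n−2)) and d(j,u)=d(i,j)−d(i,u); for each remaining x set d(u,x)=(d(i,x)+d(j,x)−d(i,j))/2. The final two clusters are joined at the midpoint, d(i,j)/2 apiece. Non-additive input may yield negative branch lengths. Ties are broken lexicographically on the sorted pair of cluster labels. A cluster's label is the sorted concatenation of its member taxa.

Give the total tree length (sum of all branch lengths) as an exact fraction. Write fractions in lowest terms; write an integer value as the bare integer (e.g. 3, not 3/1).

291/16

step 1: merge (D,L) at d=2, Q=-94; branch lengths D→3/4, L→5/4; new cluster DL
  updated: d(DL,G)=7, d(DL,H)=25/2, d(DL,M)=10, d(DL,Z)=31/2
step 2: merge (DL,G) at d=7, Q=-53; branch lengths DL→37/6, G→5/6; new cluster DGL
  updated: d(DGL,H)=17/4, d(DGL,M)=9/2, d(DGL,Z)=43/4
step 3: merge (DGL,H) at d=17/4, Q=-89/4; branch lengths DGL→67/16, H→1/16; new cluster DGHL
  updated: d(DGHL,M)=5/8, d(DGHL,Z)=25/4
step 4: merge (DGHL,M) at d=5/8, Q=-79/8; branch lengths DGHL→31/16, M→-21/16; new cluster DGHLM
  updated: d(DGHLM,Z)=69/16
step 5: merge (DGHLM,Z) at d=69/16; branch lengths DGHLM→69/32, Z→69/32; new cluster DGHLMZ
final tree: (((((D:3/4,L:5/4):37/6,G:5/6):67/16,H:1/16):31/16,M:-21/16):69/32,Z:69/32)
total length: 291/16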